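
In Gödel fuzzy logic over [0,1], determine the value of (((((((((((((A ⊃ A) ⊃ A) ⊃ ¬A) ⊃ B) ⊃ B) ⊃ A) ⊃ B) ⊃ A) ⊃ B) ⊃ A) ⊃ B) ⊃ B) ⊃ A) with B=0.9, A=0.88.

0.88

(A ⊃ A): 0.88 ≤ 0.88, so result = 1
((A ⊃ A) ⊃ A): 1 > 0.88, so result = 0.88
¬A: Gödel ¬ of 0.88 = 0 (operand ≠ 0)
(((A ⊃ A) ⊃ A) ⊃ ¬A): 0.88 > 0, so result = 0
((((A ⊃ A) ⊃ A) ⊃ ¬A) ⊃ B): 0 ≤ 0.9, so result = 1
(((((A ⊃ A) ⊃ A) ⊃ ¬A) ⊃ B) ⊃ B): 1 > 0.9, so result = 0.9
((((((A ⊃ A) ⊃ A) ⊃ ¬A) ⊃ B) ⊃ B) ⊃ A): 0.9 > 0.88, so result = 0.88
(((((((A ⊃ A) ⊃ A) ⊃ ¬A) ⊃ B) ⊃ B) ⊃ A) ⊃ B): 0.88 ≤ 0.9, so result = 1
((((((((A ⊃ A) ⊃ A) ⊃ ¬A) ⊃ B) ⊃ B) ⊃ A) ⊃ B) ⊃ A): 1 > 0.88, so result = 0.88
(((((((((A ⊃ A) ⊃ A) ⊃ ¬A) ⊃ B) ⊃ B) ⊃ A) ⊃ B) ⊃ A) ⊃ B): 0.88 ≤ 0.9, so result = 1
((((((((((A ⊃ A) ⊃ A) ⊃ ¬A) ⊃ B) ⊃ B) ⊃ A) ⊃ B) ⊃ A) ⊃ B) ⊃ A): 1 > 0.88, so result = 0.88
(((((((((((A ⊃ A) ⊃ A) ⊃ ¬A) ⊃ B) ⊃ B) ⊃ A) ⊃ B) ⊃ A) ⊃ B) ⊃ A) ⊃ B): 0.88 ≤ 0.9, so result = 1
((((((((((((A ⊃ A) ⊃ A) ⊃ ¬A) ⊃ B) ⊃ B) ⊃ A) ⊃ B) ⊃ A) ⊃ B) ⊃ A) ⊃ B) ⊃ B): 1 > 0.9, so result = 0.9
(((((((((((((A ⊃ A) ⊃ A) ⊃ ¬A) ⊃ B) ⊃ B) ⊃ A) ⊃ B) ⊃ A) ⊃ B) ⊃ A) ⊃ B) ⊃ B) ⊃ A): 0.9 > 0.88, so result = 0.88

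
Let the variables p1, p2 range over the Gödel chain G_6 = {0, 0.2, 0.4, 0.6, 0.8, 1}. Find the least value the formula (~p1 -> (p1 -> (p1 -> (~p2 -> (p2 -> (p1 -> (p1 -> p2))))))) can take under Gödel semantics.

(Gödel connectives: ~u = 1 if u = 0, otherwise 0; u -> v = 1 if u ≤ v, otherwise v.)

1.00

Every assignment gives 1. For instance at p1 = 0, p2 = 0:
  ~p1: Gödel ¬ of 0 = 1 (operand is 0)
  ~p2: Gödel ¬ of 0 = 1 (operand is 0)
  (p1 -> p2): 0 ≤ 0, so result = 1
  (p1 -> (p1 -> p2)): 0 ≤ 1, so result = 1
  (p2 -> (p1 -> (p1 -> p2))): 0 ≤ 1, so result = 1
  (~p2 -> (p2 -> (p1 -> (p1 -> p2)))): 1 ≤ 1, so result = 1
  (p1 -> (~p2 -> (p2 -> (p1 -> (p1 -> p2))))): 0 ≤ 1, so result = 1
  (p1 -> (p1 -> (~p2 -> (p2 -> (p1 -> (p1 -> p2)))))): 0 ≤ 1, so result = 1
  (~p1 -> (p1 -> (p1 -> (~p2 -> (p2 -> (p1 -> (p1 -> p2))))))): 1 ≤ 1, so result = 1
All 36 assignments give value 1 — the formula is a G_6-tautology.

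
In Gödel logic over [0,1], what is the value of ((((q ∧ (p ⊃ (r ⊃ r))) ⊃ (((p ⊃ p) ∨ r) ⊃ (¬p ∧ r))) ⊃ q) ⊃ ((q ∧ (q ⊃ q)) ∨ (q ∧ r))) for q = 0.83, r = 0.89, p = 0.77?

(r ⊃ r): 0.89 ≤ 0.89, so result = 1
(p ⊃ (r ⊃ r)): 0.77 ≤ 1, so result = 1
(q ∧ (p ⊃ (r ⊃ r))) = min(0.83, 1) = 0.83
(p ⊃ p): 0.77 ≤ 0.77, so result = 1
((p ⊃ p) ∨ r) = max(1, 0.89) = 1
¬p: Gödel ¬ of 0.77 = 0 (operand ≠ 0)
(¬p ∧ r) = min(0, 0.89) = 0
(((p ⊃ p) ∨ r) ⊃ (¬p ∧ r)): 1 > 0, so result = 0
((q ∧ (p ⊃ (r ⊃ r))) ⊃ (((p ⊃ p) ∨ r) ⊃ (¬p ∧ r))): 0.83 > 0, so result = 0
(((q ∧ (p ⊃ (r ⊃ r))) ⊃ (((p ⊃ p) ∨ r) ⊃ (¬p ∧ r))) ⊃ q): 0 ≤ 0.83, so result = 1
(q ⊃ q): 0.83 ≤ 0.83, so result = 1
(q ∧ (q ⊃ q)) = min(0.83, 1) = 0.83
(q ∧ r) = min(0.83, 0.89) = 0.83
((q ∧ (q ⊃ q)) ∨ (q ∧ r)) = max(0.83, 0.83) = 0.83
((((q ∧ (p ⊃ (r ⊃ r))) ⊃ (((p ⊃ p) ∨ r) ⊃ (¬p ∧ r))) ⊃ q) ⊃ ((q ∧ (q ⊃ q)) ∨ (q ∧ r))): 1 > 0.83, so result = 0.83

0.83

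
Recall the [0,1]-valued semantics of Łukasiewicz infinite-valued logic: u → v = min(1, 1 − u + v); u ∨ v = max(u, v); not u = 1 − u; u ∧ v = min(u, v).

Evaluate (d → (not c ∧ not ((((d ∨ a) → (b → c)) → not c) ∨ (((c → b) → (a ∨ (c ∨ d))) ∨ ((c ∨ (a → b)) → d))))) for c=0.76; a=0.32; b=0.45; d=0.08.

not c: Łukasiewicz ¬ gives 1 − 0.76 = 0.24
(d ∨ a) = max(0.08, 0.32) = 0.32
(b → c): min(1, 1 − 0.45 + 0.76) = 1
((d ∨ a) → (b → c)): min(1, 1 − 0.32 + 1) = 1
not c: Łukasiewicz ¬ gives 1 − 0.76 = 0.24
(((d ∨ a) → (b → c)) → not c): min(1, 1 − 1 + 0.24) = 0.24
(c → b): min(1, 1 − 0.76 + 0.45) = 0.69
(c ∨ d) = max(0.76, 0.08) = 0.76
(a ∨ (c ∨ d)) = max(0.32, 0.76) = 0.76
((c → b) → (a ∨ (c ∨ d))): min(1, 1 − 0.69 + 0.76) = 1
(a → b): min(1, 1 − 0.32 + 0.45) = 1
(c ∨ (a → b)) = max(0.76, 1) = 1
((c ∨ (a → b)) → d): min(1, 1 − 1 + 0.08) = 0.08
(((c → b) → (a ∨ (c ∨ d))) ∨ ((c ∨ (a → b)) → d)) = max(1, 0.08) = 1
((((d ∨ a) → (b → c)) → not c) ∨ (((c → b) → (a ∨ (c ∨ d))) ∨ ((c ∨ (a → b)) → d))) = max(0.24, 1) = 1
not ((((d ∨ a) → (b → c)) → not c) ∨ (((c → b) → (a ∨ (c ∨ d))) ∨ ((c ∨ (a → b)) → d))): Łukasiewicz ¬ gives 1 − 1 = 0
(not c ∧ not ((((d ∨ a) → (b → c)) → not c) ∨ (((c → b) → (a ∨ (c ∨ d))) ∨ ((c ∨ (a → b)) → d)))) = min(0.24, 0) = 0
(d → (not c ∧ not ((((d ∨ a) → (b → c)) → not c) ∨ (((c → b) → (a ∨ (c ∨ d))) ∨ ((c ∨ (a → b)) → d))))): min(1, 1 − 0.08 + 0) = 0.92

0.92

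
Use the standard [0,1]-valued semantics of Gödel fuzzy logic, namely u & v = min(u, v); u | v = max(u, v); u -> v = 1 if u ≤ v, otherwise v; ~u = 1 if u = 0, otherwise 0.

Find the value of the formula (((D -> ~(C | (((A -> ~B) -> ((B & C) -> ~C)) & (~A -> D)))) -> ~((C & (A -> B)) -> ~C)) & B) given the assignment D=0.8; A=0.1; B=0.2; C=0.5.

0.20

~B: Gödel ¬ of 0.2 = 0 (operand ≠ 0)
(A -> ~B): 0.1 > 0, so result = 0
(B & C) = min(0.2, 0.5) = 0.2
~C: Gödel ¬ of 0.5 = 0 (operand ≠ 0)
((B & C) -> ~C): 0.2 > 0, so result = 0
((A -> ~B) -> ((B & C) -> ~C)): 0 ≤ 0, so result = 1
~A: Gödel ¬ of 0.1 = 0 (operand ≠ 0)
(~A -> D): 0 ≤ 0.8, so result = 1
(((A -> ~B) -> ((B & C) -> ~C)) & (~A -> D)) = min(1, 1) = 1
(C | (((A -> ~B) -> ((B & C) -> ~C)) & (~A -> D))) = max(0.5, 1) = 1
~(C | (((A -> ~B) -> ((B & C) -> ~C)) & (~A -> D))): Gödel ¬ of 1 = 0 (operand ≠ 0)
(D -> ~(C | (((A -> ~B) -> ((B & C) -> ~C)) & (~A -> D)))): 0.8 > 0, so result = 0
(A -> B): 0.1 ≤ 0.2, so result = 1
(C & (A -> B)) = min(0.5, 1) = 0.5
~C: Gödel ¬ of 0.5 = 0 (operand ≠ 0)
((C & (A -> B)) -> ~C): 0.5 > 0, so result = 0
~((C & (A -> B)) -> ~C): Gödel ¬ of 0 = 1 (operand is 0)
((D -> ~(C | (((A -> ~B) -> ((B & C) -> ~C)) & (~A -> D)))) -> ~((C & (A -> B)) -> ~C)): 0 ≤ 1, so result = 1
(((D -> ~(C | (((A -> ~B) -> ((B & C) -> ~C)) & (~A -> D)))) -> ~((C & (A -> B)) -> ~C)) & B) = min(1, 0.2) = 0.2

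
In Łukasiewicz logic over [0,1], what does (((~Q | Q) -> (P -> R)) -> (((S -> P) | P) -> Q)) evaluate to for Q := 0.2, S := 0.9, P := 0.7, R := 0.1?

0.80

~Q: Łukasiewicz ¬ gives 1 − 0.2 = 0.8
(~Q | Q) = max(0.8, 0.2) = 0.8
(P -> R): min(1, 1 − 0.7 + 0.1) = 0.4
((~Q | Q) -> (P -> R)): min(1, 1 − 0.8 + 0.4) = 0.6
(S -> P): min(1, 1 − 0.9 + 0.7) = 0.8
((S -> P) | P) = max(0.8, 0.7) = 0.8
(((S -> P) | P) -> Q): min(1, 1 − 0.8 + 0.2) = 0.4
(((~Q | Q) -> (P -> R)) -> (((S -> P) | P) -> Q)): min(1, 1 − 0.6 + 0.4) = 0.8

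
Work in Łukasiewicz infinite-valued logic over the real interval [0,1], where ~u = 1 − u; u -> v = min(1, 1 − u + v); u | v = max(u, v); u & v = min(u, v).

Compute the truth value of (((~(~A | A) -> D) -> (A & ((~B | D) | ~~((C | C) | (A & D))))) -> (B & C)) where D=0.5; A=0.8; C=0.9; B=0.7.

0.90

~A: Łukasiewicz ¬ gives 1 − 0.8 = 0.2
(~A | A) = max(0.2, 0.8) = 0.8
~(~A | A): Łukasiewicz ¬ gives 1 − 0.8 = 0.2
(~(~A | A) -> D): min(1, 1 − 0.2 + 0.5) = 1
~B: Łukasiewicz ¬ gives 1 − 0.7 = 0.3
(~B | D) = max(0.3, 0.5) = 0.5
(C | C) = max(0.9, 0.9) = 0.9
(A & D) = min(0.8, 0.5) = 0.5
((C | C) | (A & D)) = max(0.9, 0.5) = 0.9
~((C | C) | (A & D)): Łukasiewicz ¬ gives 1 − 0.9 = 0.1
~~((C | C) | (A & D)): Łukasiewicz ¬ gives 1 − 0.1 = 0.9
((~B | D) | ~~((C | C) | (A & D))) = max(0.5, 0.9) = 0.9
(A & ((~B | D) | ~~((C | C) | (A & D)))) = min(0.8, 0.9) = 0.8
((~(~A | A) -> D) -> (A & ((~B | D) | ~~((C | C) | (A & D))))): min(1, 1 − 1 + 0.8) = 0.8
(B & C) = min(0.7, 0.9) = 0.7
(((~(~A | A) -> D) -> (A & ((~B | D) | ~~((C | C) | (A & D))))) -> (B & C)): min(1, 1 − 0.8 + 0.7) = 0.9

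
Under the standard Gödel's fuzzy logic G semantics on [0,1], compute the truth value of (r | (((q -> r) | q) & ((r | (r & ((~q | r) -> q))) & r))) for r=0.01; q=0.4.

(q -> r): 0.4 > 0.01, so result = 0.01
((q -> r) | q) = max(0.01, 0.4) = 0.4
~q: Gödel ¬ of 0.4 = 0 (operand ≠ 0)
(~q | r) = max(0, 0.01) = 0.01
((~q | r) -> q): 0.01 ≤ 0.4, so result = 1
(r & ((~q | r) -> q)) = min(0.01, 1) = 0.01
(r | (r & ((~q | r) -> q))) = max(0.01, 0.01) = 0.01
((r | (r & ((~q | r) -> q))) & r) = min(0.01, 0.01) = 0.01
(((q -> r) | q) & ((r | (r & ((~q | r) -> q))) & r)) = min(0.4, 0.01) = 0.01
(r | (((q -> r) | q) & ((r | (r & ((~q | r) -> q))) & r))) = max(0.01, 0.01) = 0.01

0.01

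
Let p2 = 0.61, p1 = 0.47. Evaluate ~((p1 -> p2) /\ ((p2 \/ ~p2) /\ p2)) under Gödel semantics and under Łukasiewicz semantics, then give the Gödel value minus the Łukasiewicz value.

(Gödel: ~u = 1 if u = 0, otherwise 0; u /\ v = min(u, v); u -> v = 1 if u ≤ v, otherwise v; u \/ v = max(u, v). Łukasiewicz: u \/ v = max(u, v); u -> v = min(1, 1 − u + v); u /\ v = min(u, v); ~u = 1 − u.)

Gödel evaluation:
  (p1 -> p2): 0.47 ≤ 0.61, so result = 1
  ~p2: Gödel ¬ of 0.61 = 0 (operand ≠ 0)
  (p2 \/ ~p2) = max(0.61, 0) = 0.61
  ((p2 \/ ~p2) /\ p2) = min(0.61, 0.61) = 0.61
  ((p1 -> p2) /\ ((p2 \/ ~p2) /\ p2)) = min(1, 0.61) = 0.61
  ~((p1 -> p2) /\ ((p2 \/ ~p2) /\ p2)): Gödel ¬ of 0.61 = 0 (operand ≠ 0)
  Gödel value = 0
Łukasiewicz evaluation:
  (p1 -> p2): min(1, 1 − 0.47 + 0.61) = 1
  ~p2: Łukasiewicz ¬ gives 1 − 0.61 = 0.39
  (p2 \/ ~p2) = max(0.61, 0.39) = 0.61
  ((p2 \/ ~p2) /\ p2) = min(0.61, 0.61) = 0.61
  ((p1 -> p2) /\ ((p2 \/ ~p2) /\ p2)) = min(1, 0.61) = 0.61
  ~((p1 -> p2) /\ ((p2 \/ ~p2) /\ p2)): Łukasiewicz ¬ gives 1 − 0.61 = 0.39
  Łukasiewicz value = 0.39
Difference: 0 − 0.39 = -0.39

-0.39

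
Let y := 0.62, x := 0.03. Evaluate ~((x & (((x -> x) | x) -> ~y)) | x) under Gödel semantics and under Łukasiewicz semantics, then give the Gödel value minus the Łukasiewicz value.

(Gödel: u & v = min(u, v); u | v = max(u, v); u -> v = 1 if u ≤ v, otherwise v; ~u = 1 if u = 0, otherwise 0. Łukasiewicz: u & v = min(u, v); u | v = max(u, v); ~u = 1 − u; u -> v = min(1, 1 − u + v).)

Gödel evaluation:
  (x -> x): 0.03 ≤ 0.03, so result = 1
  ((x -> x) | x) = max(1, 0.03) = 1
  ~y: Gödel ¬ of 0.62 = 0 (operand ≠ 0)
  (((x -> x) | x) -> ~y): 1 > 0, so result = 0
  (x & (((x -> x) | x) -> ~y)) = min(0.03, 0) = 0
  ((x & (((x -> x) | x) -> ~y)) | x) = max(0, 0.03) = 0.03
  ~((x & (((x -> x) | x) -> ~y)) | x): Gödel ¬ of 0.03 = 0 (operand ≠ 0)
  Gödel value = 0
Łukasiewicz evaluation:
  (x -> x): min(1, 1 − 0.03 + 0.03) = 1
  ((x -> x) | x) = max(1, 0.03) = 1
  ~y: Łukasiewicz ¬ gives 1 − 0.62 = 0.38
  (((x -> x) | x) -> ~y): min(1, 1 − 1 + 0.38) = 0.38
  (x & (((x -> x) | x) -> ~y)) = min(0.03, 0.38) = 0.03
  ((x & (((x -> x) | x) -> ~y)) | x) = max(0.03, 0.03) = 0.03
  ~((x & (((x -> x) | x) -> ~y)) | x): Łukasiewicz ¬ gives 1 − 0.03 = 0.97
  Łukasiewicz value = 0.97
Difference: 0 − 0.97 = -0.97

-0.97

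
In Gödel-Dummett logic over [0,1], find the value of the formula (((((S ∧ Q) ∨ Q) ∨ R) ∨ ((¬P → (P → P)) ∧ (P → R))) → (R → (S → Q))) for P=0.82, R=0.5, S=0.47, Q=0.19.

0.19

(S ∧ Q) = min(0.47, 0.19) = 0.19
((S ∧ Q) ∨ Q) = max(0.19, 0.19) = 0.19
(((S ∧ Q) ∨ Q) ∨ R) = max(0.19, 0.5) = 0.5
¬P: Gödel ¬ of 0.82 = 0 (operand ≠ 0)
(P → P): 0.82 ≤ 0.82, so result = 1
(¬P → (P → P)): 0 ≤ 1, so result = 1
(P → R): 0.82 > 0.5, so result = 0.5
((¬P → (P → P)) ∧ (P → R)) = min(1, 0.5) = 0.5
((((S ∧ Q) ∨ Q) ∨ R) ∨ ((¬P → (P → P)) ∧ (P → R))) = max(0.5, 0.5) = 0.5
(S → Q): 0.47 > 0.19, so result = 0.19
(R → (S → Q)): 0.5 > 0.19, so result = 0.19
(((((S ∧ Q) ∨ Q) ∨ R) ∨ ((¬P → (P → P)) ∧ (P → R))) → (R → (S → Q))): 0.5 > 0.19, so result = 0.19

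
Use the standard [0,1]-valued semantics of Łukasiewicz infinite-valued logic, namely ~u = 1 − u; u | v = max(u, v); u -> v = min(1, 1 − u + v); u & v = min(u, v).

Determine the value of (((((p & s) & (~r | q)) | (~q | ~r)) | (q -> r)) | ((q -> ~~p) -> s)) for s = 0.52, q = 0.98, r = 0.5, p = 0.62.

0.88

(p & s) = min(0.62, 0.52) = 0.52
~r: Łukasiewicz ¬ gives 1 − 0.5 = 0.5
(~r | q) = max(0.5, 0.98) = 0.98
((p & s) & (~r | q)) = min(0.52, 0.98) = 0.52
~q: Łukasiewicz ¬ gives 1 − 0.98 = 0.02
~r: Łukasiewicz ¬ gives 1 − 0.5 = 0.5
(~q | ~r) = max(0.02, 0.5) = 0.5
(((p & s) & (~r | q)) | (~q | ~r)) = max(0.52, 0.5) = 0.52
(q -> r): min(1, 1 − 0.98 + 0.5) = 0.52
((((p & s) & (~r | q)) | (~q | ~r)) | (q -> r)) = max(0.52, 0.52) = 0.52
~p: Łukasiewicz ¬ gives 1 − 0.62 = 0.38
~~p: Łukasiewicz ¬ gives 1 − 0.38 = 0.62
(q -> ~~p): min(1, 1 − 0.98 + 0.62) = 0.64
((q -> ~~p) -> s): min(1, 1 − 0.64 + 0.52) = 0.88
(((((p & s) & (~r | q)) | (~q | ~r)) | (q -> r)) | ((q -> ~~p) -> s)) = max(0.52, 0.88) = 0.88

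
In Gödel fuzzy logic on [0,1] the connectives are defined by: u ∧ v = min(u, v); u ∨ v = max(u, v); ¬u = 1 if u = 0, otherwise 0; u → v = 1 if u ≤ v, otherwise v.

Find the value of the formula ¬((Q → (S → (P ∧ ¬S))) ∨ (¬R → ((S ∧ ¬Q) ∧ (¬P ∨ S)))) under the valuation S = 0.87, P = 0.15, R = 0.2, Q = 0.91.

¬S: Gödel ¬ of 0.87 = 0 (operand ≠ 0)
(P ∧ ¬S) = min(0.15, 0) = 0
(S → (P ∧ ¬S)): 0.87 > 0, so result = 0
(Q → (S → (P ∧ ¬S))): 0.91 > 0, so result = 0
¬R: Gödel ¬ of 0.2 = 0 (operand ≠ 0)
¬Q: Gödel ¬ of 0.91 = 0 (operand ≠ 0)
(S ∧ ¬Q) = min(0.87, 0) = 0
¬P: Gödel ¬ of 0.15 = 0 (operand ≠ 0)
(¬P ∨ S) = max(0, 0.87) = 0.87
((S ∧ ¬Q) ∧ (¬P ∨ S)) = min(0, 0.87) = 0
(¬R → ((S ∧ ¬Q) ∧ (¬P ∨ S))): 0 ≤ 0, so result = 1
((Q → (S → (P ∧ ¬S))) ∨ (¬R → ((S ∧ ¬Q) ∧ (¬P ∨ S)))) = max(0, 1) = 1
¬((Q → (S → (P ∧ ¬S))) ∨ (¬R → ((S ∧ ¬Q) ∧ (¬P ∨ S)))): Gödel ¬ of 1 = 0 (operand ≠ 0)

0.00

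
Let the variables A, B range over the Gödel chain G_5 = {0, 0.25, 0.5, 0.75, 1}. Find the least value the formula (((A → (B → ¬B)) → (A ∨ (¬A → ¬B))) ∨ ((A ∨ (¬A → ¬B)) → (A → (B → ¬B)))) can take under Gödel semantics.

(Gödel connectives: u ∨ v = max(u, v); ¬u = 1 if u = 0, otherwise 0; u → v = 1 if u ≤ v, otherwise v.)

Every assignment gives 1. For instance at A = 0, B = 0:
  ¬B: Gödel ¬ of 0 = 1 (operand is 0)
  (B → ¬B): 0 ≤ 1, so result = 1
  (A → (B → ¬B)): 0 ≤ 1, so result = 1
  ¬A: Gödel ¬ of 0 = 1 (operand is 0)
  ¬B: Gödel ¬ of 0 = 1 (operand is 0)
  (¬A → ¬B): 1 ≤ 1, so result = 1
  (A ∨ (¬A → ¬B)) = max(0, 1) = 1
  ((A → (B → ¬B)) → (A ∨ (¬A → ¬B))): 1 ≤ 1, so result = 1
  ¬A: Gödel ¬ of 0 = 1 (operand is 0)
  ¬B: Gödel ¬ of 0 = 1 (operand is 0)
  (¬A → ¬B): 1 ≤ 1, so result = 1
  (A ∨ (¬A → ¬B)) = max(0, 1) = 1
  ¬B: Gödel ¬ of 0 = 1 (operand is 0)
  (B → ¬B): 0 ≤ 1, so result = 1
  (A → (B → ¬B)): 0 ≤ 1, so result = 1
  ((A ∨ (¬A → ¬B)) → (A → (B → ¬B))): 1 ≤ 1, so result = 1
  (((A → (B → ¬B)) → (A ∨ (¬A → ¬B))) ∨ ((A ∨ (¬A → ¬B)) → (A → (B → ¬B)))) = max(1, 1) = 1
All 25 assignments give value 1 — the formula is a G_5-tautology.

1.00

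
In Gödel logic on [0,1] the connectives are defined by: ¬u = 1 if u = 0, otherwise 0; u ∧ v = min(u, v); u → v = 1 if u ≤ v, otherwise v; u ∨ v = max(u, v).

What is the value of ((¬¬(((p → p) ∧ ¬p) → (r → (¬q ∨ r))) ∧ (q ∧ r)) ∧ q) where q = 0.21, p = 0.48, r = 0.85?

(p → p): 0.48 ≤ 0.48, so result = 1
¬p: Gödel ¬ of 0.48 = 0 (operand ≠ 0)
((p → p) ∧ ¬p) = min(1, 0) = 0
¬q: Gödel ¬ of 0.21 = 0 (operand ≠ 0)
(¬q ∨ r) = max(0, 0.85) = 0.85
(r → (¬q ∨ r)): 0.85 ≤ 0.85, so result = 1
(((p → p) ∧ ¬p) → (r → (¬q ∨ r))): 0 ≤ 1, so result = 1
¬(((p → p) ∧ ¬p) → (r → (¬q ∨ r))): Gödel ¬ of 1 = 0 (operand ≠ 0)
¬¬(((p → p) ∧ ¬p) → (r → (¬q ∨ r))): Gödel ¬ of 0 = 1 (operand is 0)
(q ∧ r) = min(0.21, 0.85) = 0.21
(¬¬(((p → p) ∧ ¬p) → (r → (¬q ∨ r))) ∧ (q ∧ r)) = min(1, 0.21) = 0.21
((¬¬(((p → p) ∧ ¬p) → (r → (¬q ∨ r))) ∧ (q ∧ r)) ∧ q) = min(0.21, 0.21) = 0.21

0.21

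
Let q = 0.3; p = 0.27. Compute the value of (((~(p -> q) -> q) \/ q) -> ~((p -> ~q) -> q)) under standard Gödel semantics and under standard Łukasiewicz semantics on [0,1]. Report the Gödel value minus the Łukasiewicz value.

-0.70

Gödel evaluation:
  (p -> q): 0.27 ≤ 0.3, so result = 1
  ~(p -> q): Gödel ¬ of 1 = 0 (operand ≠ 0)
  (~(p -> q) -> q): 0 ≤ 0.3, so result = 1
  ((~(p -> q) -> q) \/ q) = max(1, 0.3) = 1
  ~q: Gödel ¬ of 0.3 = 0 (operand ≠ 0)
  (p -> ~q): 0.27 > 0, so result = 0
  ((p -> ~q) -> q): 0 ≤ 0.3, so result = 1
  ~((p -> ~q) -> q): Gödel ¬ of 1 = 0 (operand ≠ 0)
  (((~(p -> q) -> q) \/ q) -> ~((p -> ~q) -> q)): 1 > 0, so result = 0
  Gödel value = 0
Łukasiewicz evaluation:
  (p -> q): min(1, 1 − 0.27 + 0.3) = 1
  ~(p -> q): Łukasiewicz ¬ gives 1 − 1 = 0
  (~(p -> q) -> q): min(1, 1 − 0 + 0.3) = 1
  ((~(p -> q) -> q) \/ q) = max(1, 0.3) = 1
  ~q: Łukasiewicz ¬ gives 1 − 0.3 = 0.7
  (p -> ~q): min(1, 1 − 0.27 + 0.7) = 1
  ((p -> ~q) -> q): min(1, 1 − 1 + 0.3) = 0.3
  ~((p -> ~q) -> q): Łukasiewicz ¬ gives 1 − 0.3 = 0.7
  (((~(p -> q) -> q) \/ q) -> ~((p -> ~q) -> q)): min(1, 1 − 1 + 0.7) = 0.7
  Łukasiewicz value = 0.7
Difference: 0 − 0.7 = -0.70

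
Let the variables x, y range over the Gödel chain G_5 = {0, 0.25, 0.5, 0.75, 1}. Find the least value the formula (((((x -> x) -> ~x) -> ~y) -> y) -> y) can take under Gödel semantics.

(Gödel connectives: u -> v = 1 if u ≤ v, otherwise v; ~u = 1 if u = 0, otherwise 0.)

The minimum is attained at x = 0, y = 0.25:
  (x -> x): 0 ≤ 0, so result = 1
  ~x: Gödel ¬ of 0 = 1 (operand is 0)
  ((x -> x) -> ~x): 1 ≤ 1, so result = 1
  ~y: Gödel ¬ of 0.25 = 0 (operand ≠ 0)
  (((x -> x) -> ~x) -> ~y): 1 > 0, so result = 0
  ((((x -> x) -> ~x) -> ~y) -> y): 0 ≤ 0.25, so result = 1
  (((((x -> x) -> ~x) -> ~y) -> y) -> y): 1 > 0.25, so result = 0.25
Checking all 25 assignments confirms none give a value below 0.25.

0.25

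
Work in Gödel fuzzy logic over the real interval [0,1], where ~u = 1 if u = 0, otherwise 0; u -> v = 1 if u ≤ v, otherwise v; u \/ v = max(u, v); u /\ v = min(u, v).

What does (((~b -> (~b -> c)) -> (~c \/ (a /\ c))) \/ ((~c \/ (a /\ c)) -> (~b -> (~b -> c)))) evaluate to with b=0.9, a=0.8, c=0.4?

1.00

~b: Gödel ¬ of 0.9 = 0 (operand ≠ 0)
~b: Gödel ¬ of 0.9 = 0 (operand ≠ 0)
(~b -> c): 0 ≤ 0.4, so result = 1
(~b -> (~b -> c)): 0 ≤ 1, so result = 1
~c: Gödel ¬ of 0.4 = 0 (operand ≠ 0)
(a /\ c) = min(0.8, 0.4) = 0.4
(~c \/ (a /\ c)) = max(0, 0.4) = 0.4
((~b -> (~b -> c)) -> (~c \/ (a /\ c))): 1 > 0.4, so result = 0.4
~c: Gödel ¬ of 0.4 = 0 (operand ≠ 0)
(a /\ c) = min(0.8, 0.4) = 0.4
(~c \/ (a /\ c)) = max(0, 0.4) = 0.4
~b: Gödel ¬ of 0.9 = 0 (operand ≠ 0)
~b: Gödel ¬ of 0.9 = 0 (operand ≠ 0)
(~b -> c): 0 ≤ 0.4, so result = 1
(~b -> (~b -> c)): 0 ≤ 1, so result = 1
((~c \/ (a /\ c)) -> (~b -> (~b -> c))): 0.4 ≤ 1, so result = 1
(((~b -> (~b -> c)) -> (~c \/ (a /\ c))) \/ ((~c \/ (a /\ c)) -> (~b -> (~b -> c)))) = max(0.4, 1) = 1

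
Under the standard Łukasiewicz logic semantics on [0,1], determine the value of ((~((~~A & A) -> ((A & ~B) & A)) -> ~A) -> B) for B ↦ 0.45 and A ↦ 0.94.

~A: Łukasiewicz ¬ gives 1 − 0.94 = 0.06
~~A: Łukasiewicz ¬ gives 1 − 0.06 = 0.94
(~~A & A) = min(0.94, 0.94) = 0.94
~B: Łukasiewicz ¬ gives 1 − 0.45 = 0.55
(A & ~B) = min(0.94, 0.55) = 0.55
((A & ~B) & A) = min(0.55, 0.94) = 0.55
((~~A & A) -> ((A & ~B) & A)): min(1, 1 − 0.94 + 0.55) = 0.61
~((~~A & A) -> ((A & ~B) & A)): Łukasiewicz ¬ gives 1 − 0.61 = 0.39
~A: Łukasiewicz ¬ gives 1 − 0.94 = 0.06
(~((~~A & A) -> ((A & ~B) & A)) -> ~A): min(1, 1 − 0.39 + 0.06) = 0.67
((~((~~A & A) -> ((A & ~B) & A)) -> ~A) -> B): min(1, 1 − 0.67 + 0.45) = 0.78

0.78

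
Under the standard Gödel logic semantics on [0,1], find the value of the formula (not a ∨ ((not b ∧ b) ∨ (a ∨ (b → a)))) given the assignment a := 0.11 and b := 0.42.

not a: Gödel ¬ of 0.11 = 0 (operand ≠ 0)
not b: Gödel ¬ of 0.42 = 0 (operand ≠ 0)
(not b ∧ b) = min(0, 0.42) = 0
(b → a): 0.42 > 0.11, so result = 0.11
(a ∨ (b → a)) = max(0.11, 0.11) = 0.11
((not b ∧ b) ∨ (a ∨ (b → a))) = max(0, 0.11) = 0.11
(not a ∨ ((not b ∧ b) ∨ (a ∨ (b → a)))) = max(0, 0.11) = 0.11

0.11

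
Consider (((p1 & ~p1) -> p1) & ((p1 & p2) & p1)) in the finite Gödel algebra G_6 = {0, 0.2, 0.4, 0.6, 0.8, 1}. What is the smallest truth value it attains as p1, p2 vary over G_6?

The minimum is attained at p1 = 0, p2 = 0:
  ~p1: Gödel ¬ of 0 = 1 (operand is 0)
  (p1 & ~p1) = min(0, 1) = 0
  ((p1 & ~p1) -> p1): 0 ≤ 0, so result = 1
  (p1 & p2) = min(0, 0) = 0
  ((p1 & p2) & p1) = min(0, 0) = 0
  (((p1 & ~p1) -> p1) & ((p1 & p2) & p1)) = min(1, 0) = 0
Checking all 36 assignments confirms none give a value below 0.00.

0.00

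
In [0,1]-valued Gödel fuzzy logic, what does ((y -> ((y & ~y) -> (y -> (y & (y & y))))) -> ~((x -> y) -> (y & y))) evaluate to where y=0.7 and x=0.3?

~y: Gödel ¬ of 0.7 = 0 (operand ≠ 0)
(y & ~y) = min(0.7, 0) = 0
(y & y) = min(0.7, 0.7) = 0.7
(y & (y & y)) = min(0.7, 0.7) = 0.7
(y -> (y & (y & y))): 0.7 ≤ 0.7, so result = 1
((y & ~y) -> (y -> (y & (y & y)))): 0 ≤ 1, so result = 1
(y -> ((y & ~y) -> (y -> (y & (y & y))))): 0.7 ≤ 1, so result = 1
(x -> y): 0.3 ≤ 0.7, so result = 1
(y & y) = min(0.7, 0.7) = 0.7
((x -> y) -> (y & y)): 1 > 0.7, so result = 0.7
~((x -> y) -> (y & y)): Gödel ¬ of 0.7 = 0 (operand ≠ 0)
((y -> ((y & ~y) -> (y -> (y & (y & y))))) -> ~((x -> y) -> (y & y))): 1 > 0, so result = 0

0.00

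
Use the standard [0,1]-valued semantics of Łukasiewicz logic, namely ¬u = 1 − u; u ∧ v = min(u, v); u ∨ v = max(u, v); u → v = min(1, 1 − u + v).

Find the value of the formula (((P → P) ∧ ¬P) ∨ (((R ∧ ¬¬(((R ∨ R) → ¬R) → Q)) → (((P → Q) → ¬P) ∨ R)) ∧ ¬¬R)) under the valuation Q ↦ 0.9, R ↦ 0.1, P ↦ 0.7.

0.30

(P → P): min(1, 1 − 0.7 + 0.7) = 1
¬P: Łukasiewicz ¬ gives 1 − 0.7 = 0.3
((P → P) ∧ ¬P) = min(1, 0.3) = 0.3
(R ∨ R) = max(0.1, 0.1) = 0.1
¬R: Łukasiewicz ¬ gives 1 − 0.1 = 0.9
((R ∨ R) → ¬R): min(1, 1 − 0.1 + 0.9) = 1
(((R ∨ R) → ¬R) → Q): min(1, 1 − 1 + 0.9) = 0.9
¬(((R ∨ R) → ¬R) → Q): Łukasiewicz ¬ gives 1 − 0.9 = 0.1
¬¬(((R ∨ R) → ¬R) → Q): Łukasiewicz ¬ gives 1 − 0.1 = 0.9
(R ∧ ¬¬(((R ∨ R) → ¬R) → Q)) = min(0.1, 0.9) = 0.1
(P → Q): min(1, 1 − 0.7 + 0.9) = 1
¬P: Łukasiewicz ¬ gives 1 − 0.7 = 0.3
((P → Q) → ¬P): min(1, 1 − 1 + 0.3) = 0.3
(((P → Q) → ¬P) ∨ R) = max(0.3, 0.1) = 0.3
((R ∧ ¬¬(((R ∨ R) → ¬R) → Q)) → (((P → Q) → ¬P) ∨ R)): min(1, 1 − 0.1 + 0.3) = 1
¬R: Łukasiewicz ¬ gives 1 − 0.1 = 0.9
¬¬R: Łukasiewicz ¬ gives 1 − 0.9 = 0.1
(((R ∧ ¬¬(((R ∨ R) → ¬R) → Q)) → (((P → Q) → ¬P) ∨ R)) ∧ ¬¬R) = min(1, 0.1) = 0.1
(((P → P) ∧ ¬P) ∨ (((R ∧ ¬¬(((R ∨ R) → ¬R) → Q)) → (((P → Q) → ¬P) ∨ R)) ∧ ¬¬R)) = max(0.3, 0.1) = 0.3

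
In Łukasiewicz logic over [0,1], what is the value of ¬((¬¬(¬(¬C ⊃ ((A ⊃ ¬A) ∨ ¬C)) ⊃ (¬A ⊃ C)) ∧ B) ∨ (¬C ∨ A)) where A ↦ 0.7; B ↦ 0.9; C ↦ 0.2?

¬C: Łukasiewicz ¬ gives 1 − 0.2 = 0.8
¬A: Łukasiewicz ¬ gives 1 − 0.7 = 0.3
(A ⊃ ¬A): min(1, 1 − 0.7 + 0.3) = 0.6
¬C: Łukasiewicz ¬ gives 1 − 0.2 = 0.8
((A ⊃ ¬A) ∨ ¬C) = max(0.6, 0.8) = 0.8
(¬C ⊃ ((A ⊃ ¬A) ∨ ¬C)): min(1, 1 − 0.8 + 0.8) = 1
¬(¬C ⊃ ((A ⊃ ¬A) ∨ ¬C)): Łukasiewicz ¬ gives 1 − 1 = 0
¬A: Łukasiewicz ¬ gives 1 − 0.7 = 0.3
(¬A ⊃ C): min(1, 1 − 0.3 + 0.2) = 0.9
(¬(¬C ⊃ ((A ⊃ ¬A) ∨ ¬C)) ⊃ (¬A ⊃ C)): min(1, 1 − 0 + 0.9) = 1
¬(¬(¬C ⊃ ((A ⊃ ¬A) ∨ ¬C)) ⊃ (¬A ⊃ C)): Łukasiewicz ¬ gives 1 − 1 = 0
¬¬(¬(¬C ⊃ ((A ⊃ ¬A) ∨ ¬C)) ⊃ (¬A ⊃ C)): Łukasiewicz ¬ gives 1 − 0 = 1
(¬¬(¬(¬C ⊃ ((A ⊃ ¬A) ∨ ¬C)) ⊃ (¬A ⊃ C)) ∧ B) = min(1, 0.9) = 0.9
¬C: Łukasiewicz ¬ gives 1 − 0.2 = 0.8
(¬C ∨ A) = max(0.8, 0.7) = 0.8
((¬¬(¬(¬C ⊃ ((A ⊃ ¬A) ∨ ¬C)) ⊃ (¬A ⊃ C)) ∧ B) ∨ (¬C ∨ A)) = max(0.9, 0.8) = 0.9
¬((¬¬(¬(¬C ⊃ ((A ⊃ ¬A) ∨ ¬C)) ⊃ (¬A ⊃ C)) ∧ B) ∨ (¬C ∨ A)): Łukasiewicz ¬ gives 1 − 0.9 = 0.1

0.10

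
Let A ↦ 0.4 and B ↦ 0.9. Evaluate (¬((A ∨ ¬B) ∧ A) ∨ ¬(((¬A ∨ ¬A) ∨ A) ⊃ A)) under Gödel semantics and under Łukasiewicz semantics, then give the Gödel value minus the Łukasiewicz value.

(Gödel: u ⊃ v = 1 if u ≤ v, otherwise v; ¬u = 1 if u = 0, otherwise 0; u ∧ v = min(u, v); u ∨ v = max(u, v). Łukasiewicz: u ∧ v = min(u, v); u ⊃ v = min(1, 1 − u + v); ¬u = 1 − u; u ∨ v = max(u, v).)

-0.60

Gödel evaluation:
  ¬B: Gödel ¬ of 0.9 = 0 (operand ≠ 0)
  (A ∨ ¬B) = max(0.4, 0) = 0.4
  ((A ∨ ¬B) ∧ A) = min(0.4, 0.4) = 0.4
  ¬((A ∨ ¬B) ∧ A): Gödel ¬ of 0.4 = 0 (operand ≠ 0)
  ¬A: Gödel ¬ of 0.4 = 0 (operand ≠ 0)
  ¬A: Gödel ¬ of 0.4 = 0 (operand ≠ 0)
  (¬A ∨ ¬A) = max(0, 0) = 0
  ((¬A ∨ ¬A) ∨ A) = max(0, 0.4) = 0.4
  (((¬A ∨ ¬A) ∨ A) ⊃ A): 0.4 ≤ 0.4, so result = 1
  ¬(((¬A ∨ ¬A) ∨ A) ⊃ A): Gödel ¬ of 1 = 0 (operand ≠ 0)
  (¬((A ∨ ¬B) ∧ A) ∨ ¬(((¬A ∨ ¬A) ∨ A) ⊃ A)) = max(0, 0) = 0
  Gödel value = 0
Łukasiewicz evaluation:
  ¬B: Łukasiewicz ¬ gives 1 − 0.9 = 0.1
  (A ∨ ¬B) = max(0.4, 0.1) = 0.4
  ((A ∨ ¬B) ∧ A) = min(0.4, 0.4) = 0.4
  ¬((A ∨ ¬B) ∧ A): Łukasiewicz ¬ gives 1 − 0.4 = 0.6
  ¬A: Łukasiewicz ¬ gives 1 − 0.4 = 0.6
  ¬A: Łukasiewicz ¬ gives 1 − 0.4 = 0.6
  (¬A ∨ ¬A) = max(0.6, 0.6) = 0.6
  ((¬A ∨ ¬A) ∨ A) = max(0.6, 0.4) = 0.6
  (((¬A ∨ ¬A) ∨ A) ⊃ A): min(1, 1 − 0.6 + 0.4) = 0.8
  ¬(((¬A ∨ ¬A) ∨ A) ⊃ A): Łukasiewicz ¬ gives 1 − 0.8 = 0.2
  (¬((A ∨ ¬B) ∧ A) ∨ ¬(((¬A ∨ ¬A) ∨ A) ⊃ A)) = max(0.6, 0.2) = 0.6
  Łukasiewicz value = 0.6
Difference: 0 − 0.6 = -0.60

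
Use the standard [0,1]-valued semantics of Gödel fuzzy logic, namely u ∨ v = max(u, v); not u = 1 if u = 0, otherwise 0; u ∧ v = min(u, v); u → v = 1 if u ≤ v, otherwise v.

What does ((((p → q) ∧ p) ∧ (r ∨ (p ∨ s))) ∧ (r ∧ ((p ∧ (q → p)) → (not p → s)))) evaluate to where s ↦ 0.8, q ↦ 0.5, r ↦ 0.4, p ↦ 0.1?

(p → q): 0.1 ≤ 0.5, so result = 1
((p → q) ∧ p) = min(1, 0.1) = 0.1
(p ∨ s) = max(0.1, 0.8) = 0.8
(r ∨ (p ∨ s)) = max(0.4, 0.8) = 0.8
(((p → q) ∧ p) ∧ (r ∨ (p ∨ s))) = min(0.1, 0.8) = 0.1
(q → p): 0.5 > 0.1, so result = 0.1
(p ∧ (q → p)) = min(0.1, 0.1) = 0.1
not p: Gödel ¬ of 0.1 = 0 (operand ≠ 0)
(not p → s): 0 ≤ 0.8, so result = 1
((p ∧ (q → p)) → (not p → s)): 0.1 ≤ 1, so result = 1
(r ∧ ((p ∧ (q → p)) → (not p → s))) = min(0.4, 1) = 0.4
((((p → q) ∧ p) ∧ (r ∨ (p ∨ s))) ∧ (r ∧ ((p ∧ (q → p)) → (not p → s)))) = min(0.1, 0.4) = 0.1

0.10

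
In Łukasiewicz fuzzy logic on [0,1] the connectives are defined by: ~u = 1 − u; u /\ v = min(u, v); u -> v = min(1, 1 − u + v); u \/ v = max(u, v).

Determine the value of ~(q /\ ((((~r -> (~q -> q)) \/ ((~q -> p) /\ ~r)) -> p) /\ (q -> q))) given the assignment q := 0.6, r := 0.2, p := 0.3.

0.70

~r: Łukasiewicz ¬ gives 1 − 0.2 = 0.8
~q: Łukasiewicz ¬ gives 1 − 0.6 = 0.4
(~q -> q): min(1, 1 − 0.4 + 0.6) = 1
(~r -> (~q -> q)): min(1, 1 − 0.8 + 1) = 1
~q: Łukasiewicz ¬ gives 1 − 0.6 = 0.4
(~q -> p): min(1, 1 − 0.4 + 0.3) = 0.9
~r: Łukasiewicz ¬ gives 1 − 0.2 = 0.8
((~q -> p) /\ ~r) = min(0.9, 0.8) = 0.8
((~r -> (~q -> q)) \/ ((~q -> p) /\ ~r)) = max(1, 0.8) = 1
(((~r -> (~q -> q)) \/ ((~q -> p) /\ ~r)) -> p): min(1, 1 − 1 + 0.3) = 0.3
(q -> q): min(1, 1 − 0.6 + 0.6) = 1
((((~r -> (~q -> q)) \/ ((~q -> p) /\ ~r)) -> p) /\ (q -> q)) = min(0.3, 1) = 0.3
(q /\ ((((~r -> (~q -> q)) \/ ((~q -> p) /\ ~r)) -> p) /\ (q -> q))) = min(0.6, 0.3) = 0.3
~(q /\ ((((~r -> (~q -> q)) \/ ((~q -> p) /\ ~r)) -> p) /\ (q -> q))): Łukasiewicz ¬ gives 1 − 0.3 = 0.7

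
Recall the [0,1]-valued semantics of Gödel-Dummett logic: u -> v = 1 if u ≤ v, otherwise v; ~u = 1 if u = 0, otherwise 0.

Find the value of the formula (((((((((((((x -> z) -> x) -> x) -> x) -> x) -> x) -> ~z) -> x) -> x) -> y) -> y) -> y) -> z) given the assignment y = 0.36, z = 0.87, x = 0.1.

(x -> z): 0.1 ≤ 0.87, so result = 1
((x -> z) -> x): 1 > 0.1, so result = 0.1
(((x -> z) -> x) -> x): 0.1 ≤ 0.1, so result = 1
((((x -> z) -> x) -> x) -> x): 1 > 0.1, so result = 0.1
(((((x -> z) -> x) -> x) -> x) -> x): 0.1 ≤ 0.1, so result = 1
((((((x -> z) -> x) -> x) -> x) -> x) -> x): 1 > 0.1, so result = 0.1
~z: Gödel ¬ of 0.87 = 0 (operand ≠ 0)
(((((((x -> z) -> x) -> x) -> x) -> x) -> x) -> ~z): 0.1 > 0, so result = 0
((((((((x -> z) -> x) -> x) -> x) -> x) -> x) -> ~z) -> x): 0 ≤ 0.1, so result = 1
(((((((((x -> z) -> x) -> x) -> x) -> x) -> x) -> ~z) -> x) -> x): 1 > 0.1, so result = 0.1
((((((((((x -> z) -> x) -> x) -> x) -> x) -> x) -> ~z) -> x) -> x) -> y): 0.1 ≤ 0.36, so result = 1
(((((((((((x -> z) -> x) -> x) -> x) -> x) -> x) -> ~z) -> x) -> x) -> y) -> y): 1 > 0.36, so result = 0.36
((((((((((((x -> z) -> x) -> x) -> x) -> x) -> x) -> ~z) -> x) -> x) -> y) -> y) -> y): 0.36 ≤ 0.36, so result = 1
(((((((((((((x -> z) -> x) -> x) -> x) -> x) -> x) -> ~z) -> x) -> x) -> y) -> y) -> y) -> z): 1 > 0.87, so result = 0.87

0.87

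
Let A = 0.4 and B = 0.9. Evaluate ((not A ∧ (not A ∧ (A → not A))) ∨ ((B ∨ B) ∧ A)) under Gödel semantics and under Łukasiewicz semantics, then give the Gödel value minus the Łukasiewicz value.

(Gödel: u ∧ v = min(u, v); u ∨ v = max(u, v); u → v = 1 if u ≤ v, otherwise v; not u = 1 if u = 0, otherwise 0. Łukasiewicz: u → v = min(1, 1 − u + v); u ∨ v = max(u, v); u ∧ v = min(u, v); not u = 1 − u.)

Gödel evaluation:
  not A: Gödel ¬ of 0.4 = 0 (operand ≠ 0)
  not A: Gödel ¬ of 0.4 = 0 (operand ≠ 0)
  not A: Gödel ¬ of 0.4 = 0 (operand ≠ 0)
  (A → not A): 0.4 > 0, so result = 0
  (not A ∧ (A → not A)) = min(0, 0) = 0
  (not A ∧ (not A ∧ (A → not A))) = min(0, 0) = 0
  (B ∨ B) = max(0.9, 0.9) = 0.9
  ((B ∨ B) ∧ A) = min(0.9, 0.4) = 0.4
  ((not A ∧ (not A ∧ (A → not A))) ∨ ((B ∨ B) ∧ A)) = max(0, 0.4) = 0.4
  Gödel value = 0.4
Łukasiewicz evaluation:
  not A: Łukasiewicz ¬ gives 1 − 0.4 = 0.6
  not A: Łukasiewicz ¬ gives 1 − 0.4 = 0.6
  not A: Łukasiewicz ¬ gives 1 − 0.4 = 0.6
  (A → not A): min(1, 1 − 0.4 + 0.6) = 1
  (not A ∧ (A → not A)) = min(0.6, 1) = 0.6
  (not A ∧ (not A ∧ (A → not A))) = min(0.6, 0.6) = 0.6
  (B ∨ B) = max(0.9, 0.9) = 0.9
  ((B ∨ B) ∧ A) = min(0.9, 0.4) = 0.4
  ((not A ∧ (not A ∧ (A → not A))) ∨ ((B ∨ B) ∧ A)) = max(0.6, 0.4) = 0.6
  Łukasiewicz value = 0.6
Difference: 0.4 − 0.6 = -0.20

-0.20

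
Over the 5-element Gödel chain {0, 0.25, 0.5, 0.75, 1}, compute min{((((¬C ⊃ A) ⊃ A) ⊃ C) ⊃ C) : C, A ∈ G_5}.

The minimum is attained at C = 0.25, A = 0:
  ¬C: Gödel ¬ of 0.25 = 0 (operand ≠ 0)
  (¬C ⊃ A): 0 ≤ 0, so result = 1
  ((¬C ⊃ A) ⊃ A): 1 > 0, so result = 0
  (((¬C ⊃ A) ⊃ A) ⊃ C): 0 ≤ 0.25, so result = 1
  ((((¬C ⊃ A) ⊃ A) ⊃ C) ⊃ C): 1 > 0.25, so result = 0.25
Checking all 25 assignments confirms none give a value below 0.25.

0.25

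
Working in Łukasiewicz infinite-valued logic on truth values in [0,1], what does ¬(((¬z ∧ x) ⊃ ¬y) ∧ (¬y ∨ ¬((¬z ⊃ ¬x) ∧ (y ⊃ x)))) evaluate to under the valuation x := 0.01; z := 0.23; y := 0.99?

0.02

¬z: Łukasiewicz ¬ gives 1 − 0.23 = 0.77
(¬z ∧ x) = min(0.77, 0.01) = 0.01
¬y: Łukasiewicz ¬ gives 1 − 0.99 = 0.01
((¬z ∧ x) ⊃ ¬y): min(1, 1 − 0.01 + 0.01) = 1
¬y: Łukasiewicz ¬ gives 1 − 0.99 = 0.01
¬z: Łukasiewicz ¬ gives 1 − 0.23 = 0.77
¬x: Łukasiewicz ¬ gives 1 − 0.01 = 0.99
(¬z ⊃ ¬x): min(1, 1 − 0.77 + 0.99) = 1
(y ⊃ x): min(1, 1 − 0.99 + 0.01) = 0.02
((¬z ⊃ ¬x) ∧ (y ⊃ x)) = min(1, 0.02) = 0.02
¬((¬z ⊃ ¬x) ∧ (y ⊃ x)): Łukasiewicz ¬ gives 1 − 0.02 = 0.98
(¬y ∨ ¬((¬z ⊃ ¬x) ∧ (y ⊃ x))) = max(0.01, 0.98) = 0.98
(((¬z ∧ x) ⊃ ¬y) ∧ (¬y ∨ ¬((¬z ⊃ ¬x) ∧ (y ⊃ x)))) = min(1, 0.98) = 0.98
¬(((¬z ∧ x) ⊃ ¬y) ∧ (¬y ∨ ¬((¬z ⊃ ¬x) ∧ (y ⊃ x)))): Łukasiewicz ¬ gives 1 − 0.98 = 0.02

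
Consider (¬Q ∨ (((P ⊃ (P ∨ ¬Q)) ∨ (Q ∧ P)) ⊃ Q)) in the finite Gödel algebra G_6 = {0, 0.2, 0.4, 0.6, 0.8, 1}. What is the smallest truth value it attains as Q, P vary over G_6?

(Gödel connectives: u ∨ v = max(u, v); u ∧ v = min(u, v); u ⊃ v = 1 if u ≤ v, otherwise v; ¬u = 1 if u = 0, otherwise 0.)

0.20

The minimum is attained at Q = 0.2, P = 0:
  ¬Q: Gödel ¬ of 0.2 = 0 (operand ≠ 0)
  ¬Q: Gödel ¬ of 0.2 = 0 (operand ≠ 0)
  (P ∨ ¬Q) = max(0, 0) = 0
  (P ⊃ (P ∨ ¬Q)): 0 ≤ 0, so result = 1
  (Q ∧ P) = min(0.2, 0) = 0
  ((P ⊃ (P ∨ ¬Q)) ∨ (Q ∧ P)) = max(1, 0) = 1
  (((P ⊃ (P ∨ ¬Q)) ∨ (Q ∧ P)) ⊃ Q): 1 > 0.2, so result = 0.2
  (¬Q ∨ (((P ⊃ (P ∨ ¬Q)) ∨ (Q ∧ P)) ⊃ Q)) = max(0, 0.2) = 0.2
Checking all 36 assignments confirms none give a value below 0.20.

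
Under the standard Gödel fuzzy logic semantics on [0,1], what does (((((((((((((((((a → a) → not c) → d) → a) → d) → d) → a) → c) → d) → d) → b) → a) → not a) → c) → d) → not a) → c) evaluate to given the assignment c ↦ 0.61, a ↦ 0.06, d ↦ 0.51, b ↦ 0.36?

1.00

(a → a): 0.06 ≤ 0.06, so result = 1
not c: Gödel ¬ of 0.61 = 0 (operand ≠ 0)
((a → a) → not c): 1 > 0, so result = 0
(((a → a) → not c) → d): 0 ≤ 0.51, so result = 1
((((a → a) → not c) → d) → a): 1 > 0.06, so result = 0.06
(((((a → a) → not c) → d) → a) → d): 0.06 ≤ 0.51, so result = 1
((((((a → a) → not c) → d) → a) → d) → d): 1 > 0.51, so result = 0.51
(((((((a → a) → not c) → d) → a) → d) → d) → a): 0.51 > 0.06, so result = 0.06
((((((((a → a) → not c) → d) → a) → d) → d) → a) → c): 0.06 ≤ 0.61, so result = 1
(((((((((a → a) → not c) → d) → a) → d) → d) → a) → c) → d): 1 > 0.51, so result = 0.51
((((((((((a → a) → not c) → d) → a) → d) → d) → a) → c) → d) → d): 0.51 ≤ 0.51, so result = 1
(((((((((((a → a) → not c) → d) → a) → d) → d) → a) → c) → d) → d) → b): 1 > 0.36, so result = 0.36
((((((((((((a → a) → not c) → d) → a) → d) → d) → a) → c) → d) → d) → b) → a): 0.36 > 0.06, so result = 0.06
not a: Gödel ¬ of 0.06 = 0 (operand ≠ 0)
(((((((((((((a → a) → not c) → d) → a) → d) → d) → a) → c) → d) → d) → b) → a) → not a): 0.06 > 0, so result = 0
((((((((((((((a → a) → not c) → d) → a) → d) → d) → a) → c) → d) → d) → b) → a) → not a) → c): 0 ≤ 0.61, so result = 1
(((((((((((((((a → a) → not c) → d) → a) → d) → d) → a) → c) → d) → d) → b) → a) → not a) → c) → d): 1 > 0.51, so result = 0.51
not a: Gödel ¬ of 0.06 = 0 (operand ≠ 0)
((((((((((((((((a → a) → not c) → d) → a) → d) → d) → a) → c) → d) → d) → b) → a) → not a) → c) → d) → not a): 0.51 > 0, so result = 0
(((((((((((((((((a → a) → not c) → d) → a) → d) → d) → a) → c) → d) → d) → b) → a) → not a) → c) → d) → not a) → c): 0 ≤ 0.61, so result = 1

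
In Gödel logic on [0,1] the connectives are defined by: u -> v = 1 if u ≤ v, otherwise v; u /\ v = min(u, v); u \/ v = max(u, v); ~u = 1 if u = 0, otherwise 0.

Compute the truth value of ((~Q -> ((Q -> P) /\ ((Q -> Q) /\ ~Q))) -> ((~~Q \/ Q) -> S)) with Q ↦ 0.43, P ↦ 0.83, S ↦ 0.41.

0.41

~Q: Gödel ¬ of 0.43 = 0 (operand ≠ 0)
(Q -> P): 0.43 ≤ 0.83, so result = 1
(Q -> Q): 0.43 ≤ 0.43, so result = 1
~Q: Gödel ¬ of 0.43 = 0 (operand ≠ 0)
((Q -> Q) /\ ~Q) = min(1, 0) = 0
((Q -> P) /\ ((Q -> Q) /\ ~Q)) = min(1, 0) = 0
(~Q -> ((Q -> P) /\ ((Q -> Q) /\ ~Q))): 0 ≤ 0, so result = 1
~Q: Gödel ¬ of 0.43 = 0 (operand ≠ 0)
~~Q: Gödel ¬ of 0 = 1 (operand is 0)
(~~Q \/ Q) = max(1, 0.43) = 1
((~~Q \/ Q) -> S): 1 > 0.41, so result = 0.41
((~Q -> ((Q -> P) /\ ((Q -> Q) /\ ~Q))) -> ((~~Q \/ Q) -> S)): 1 > 0.41, so result = 0.41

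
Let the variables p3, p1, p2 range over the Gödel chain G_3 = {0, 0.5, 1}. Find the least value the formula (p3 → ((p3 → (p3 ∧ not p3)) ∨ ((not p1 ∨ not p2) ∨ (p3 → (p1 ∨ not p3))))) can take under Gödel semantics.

The minimum is attained at p3 = 1, p1 = 0.5, p2 = 0.5:
  not p3: Gödel ¬ of 1 = 0 (operand ≠ 0)
  (p3 ∧ not p3) = min(1, 0) = 0
  (p3 → (p3 ∧ not p3)): 1 > 0, so result = 0
  not p1: Gödel ¬ of 0.5 = 0 (operand ≠ 0)
  not p2: Gödel ¬ of 0.5 = 0 (operand ≠ 0)
  (not p1 ∨ not p2) = max(0, 0) = 0
  not p3: Gödel ¬ of 1 = 0 (operand ≠ 0)
  (p1 ∨ not p3) = max(0.5, 0) = 0.5
  (p3 → (p1 ∨ not p3)): 1 > 0.5, so result = 0.5
  ((not p1 ∨ not p2) ∨ (p3 → (p1 ∨ not p3))) = max(0, 0.5) = 0.5
  ((p3 → (p3 ∧ not p3)) ∨ ((not p1 ∨ not p2) ∨ (p3 → (p1 ∨ not p3)))) = max(0, 0.5) = 0.5
  (p3 → ((p3 → (p3 ∧ not p3)) ∨ ((not p1 ∨ not p2) ∨ (p3 → (p1 ∨ not p3))))): 1 > 0.5, so result = 0.5
Checking all 27 assignments confirms none give a value below 0.50.

0.50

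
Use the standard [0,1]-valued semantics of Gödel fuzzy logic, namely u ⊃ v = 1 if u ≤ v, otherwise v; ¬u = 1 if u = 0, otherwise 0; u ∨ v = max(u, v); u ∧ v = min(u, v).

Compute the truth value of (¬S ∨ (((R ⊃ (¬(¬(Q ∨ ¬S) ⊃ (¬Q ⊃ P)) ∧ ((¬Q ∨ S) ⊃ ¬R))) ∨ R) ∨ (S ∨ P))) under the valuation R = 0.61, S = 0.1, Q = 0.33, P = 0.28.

0.61

¬S: Gödel ¬ of 0.1 = 0 (operand ≠ 0)
¬S: Gödel ¬ of 0.1 = 0 (operand ≠ 0)
(Q ∨ ¬S) = max(0.33, 0) = 0.33
¬(Q ∨ ¬S): Gödel ¬ of 0.33 = 0 (operand ≠ 0)
¬Q: Gödel ¬ of 0.33 = 0 (operand ≠ 0)
(¬Q ⊃ P): 0 ≤ 0.28, so result = 1
(¬(Q ∨ ¬S) ⊃ (¬Q ⊃ P)): 0 ≤ 1, so result = 1
¬(¬(Q ∨ ¬S) ⊃ (¬Q ⊃ P)): Gödel ¬ of 1 = 0 (operand ≠ 0)
¬Q: Gödel ¬ of 0.33 = 0 (operand ≠ 0)
(¬Q ∨ S) = max(0, 0.1) = 0.1
¬R: Gödel ¬ of 0.61 = 0 (operand ≠ 0)
((¬Q ∨ S) ⊃ ¬R): 0.1 > 0, so result = 0
(¬(¬(Q ∨ ¬S) ⊃ (¬Q ⊃ P)) ∧ ((¬Q ∨ S) ⊃ ¬R)) = min(0, 0) = 0
(R ⊃ (¬(¬(Q ∨ ¬S) ⊃ (¬Q ⊃ P)) ∧ ((¬Q ∨ S) ⊃ ¬R))): 0.61 > 0, so result = 0
((R ⊃ (¬(¬(Q ∨ ¬S) ⊃ (¬Q ⊃ P)) ∧ ((¬Q ∨ S) ⊃ ¬R))) ∨ R) = max(0, 0.61) = 0.61
(S ∨ P) = max(0.1, 0.28) = 0.28
(((R ⊃ (¬(¬(Q ∨ ¬S) ⊃ (¬Q ⊃ P)) ∧ ((¬Q ∨ S) ⊃ ¬R))) ∨ R) ∨ (S ∨ P)) = max(0.61, 0.28) = 0.61
(¬S ∨ (((R ⊃ (¬(¬(Q ∨ ¬S) ⊃ (¬Q ⊃ P)) ∧ ((¬Q ∨ S) ⊃ ¬R))) ∨ R) ∨ (S ∨ P))) = max(0, 0.61) = 0.61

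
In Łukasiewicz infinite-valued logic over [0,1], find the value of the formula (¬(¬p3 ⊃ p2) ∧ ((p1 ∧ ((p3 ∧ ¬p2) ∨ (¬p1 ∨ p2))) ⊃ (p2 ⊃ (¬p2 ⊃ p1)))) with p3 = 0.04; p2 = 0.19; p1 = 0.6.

0.77

¬p3: Łukasiewicz ¬ gives 1 − 0.04 = 0.96
(¬p3 ⊃ p2): min(1, 1 − 0.96 + 0.19) = 0.23
¬(¬p3 ⊃ p2): Łukasiewicz ¬ gives 1 − 0.23 = 0.77
¬p2: Łukasiewicz ¬ gives 1 − 0.19 = 0.81
(p3 ∧ ¬p2) = min(0.04, 0.81) = 0.04
¬p1: Łukasiewicz ¬ gives 1 − 0.6 = 0.4
(¬p1 ∨ p2) = max(0.4, 0.19) = 0.4
((p3 ∧ ¬p2) ∨ (¬p1 ∨ p2)) = max(0.04, 0.4) = 0.4
(p1 ∧ ((p3 ∧ ¬p2) ∨ (¬p1 ∨ p2))) = min(0.6, 0.4) = 0.4
¬p2: Łukasiewicz ¬ gives 1 − 0.19 = 0.81
(¬p2 ⊃ p1): min(1, 1 − 0.81 + 0.6) = 0.79
(p2 ⊃ (¬p2 ⊃ p1)): min(1, 1 − 0.19 + 0.79) = 1
((p1 ∧ ((p3 ∧ ¬p2) ∨ (¬p1 ∨ p2))) ⊃ (p2 ⊃ (¬p2 ⊃ p1))): min(1, 1 − 0.4 + 1) = 1
(¬(¬p3 ⊃ p2) ∧ ((p1 ∧ ((p3 ∧ ¬p2) ∨ (¬p1 ∨ p2))) ⊃ (p2 ⊃ (¬p2 ⊃ p1)))) = min(0.77, 1) = 0.77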